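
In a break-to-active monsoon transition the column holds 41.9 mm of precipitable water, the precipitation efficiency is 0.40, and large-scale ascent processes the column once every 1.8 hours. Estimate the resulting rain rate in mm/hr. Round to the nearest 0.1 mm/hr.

R ≈ 9.3 mm/hr

Each overturning extracts ε × PW = 0.40 × 41.9 = 16.76 mm.
Rate = ε·PW / τ = 16.76 / 1.8 h = 9.3 mm/hr.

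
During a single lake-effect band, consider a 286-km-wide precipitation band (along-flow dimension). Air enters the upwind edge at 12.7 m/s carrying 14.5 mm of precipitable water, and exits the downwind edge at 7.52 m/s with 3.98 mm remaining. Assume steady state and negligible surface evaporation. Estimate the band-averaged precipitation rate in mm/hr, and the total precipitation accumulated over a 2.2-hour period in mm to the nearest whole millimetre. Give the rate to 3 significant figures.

R ≈ 1.94 mm/hr; total ≈ 4 mm

Column moisture flux per unit crosswind length is F = V × PW.
Inflow: F_in = 12.7 × 14.5 = 184.15 mm·m/s
Outflow: F_out = 7.52 × 3.98 = 29.9296 mm·m/s
Steady-state rate R = (F_in − F_out)/L = (184.15 − 29.9296) / 286000 m = 5.392e-04 mm/s.
R = 5.392e-04 × 3600 = 1.94 mm/hr.
Over 2.2 h: total = 1.94 × 2.2 = 4.268 ≈ 4 mm.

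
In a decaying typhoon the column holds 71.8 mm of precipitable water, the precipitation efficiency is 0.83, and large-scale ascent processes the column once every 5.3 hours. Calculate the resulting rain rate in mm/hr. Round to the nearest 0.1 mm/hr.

R ≈ 11.2 mm/hr

Each overturning extracts ε × PW = 0.83 × 71.8 = 59.594 mm.
Rate = ε·PW / τ = 59.594 / 5.3 h = 11.2 mm/hr.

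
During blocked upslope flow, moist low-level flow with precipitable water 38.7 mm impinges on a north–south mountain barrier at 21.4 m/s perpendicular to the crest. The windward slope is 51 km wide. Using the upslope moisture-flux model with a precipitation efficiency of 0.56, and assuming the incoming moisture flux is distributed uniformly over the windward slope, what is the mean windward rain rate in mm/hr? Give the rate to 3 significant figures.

Incoming column moisture flux per unit ridge length: F = V × PW = 21.4 × 38.7 = 828.18 mm·m/s.
Spread over the 51 km slope with efficiency ε = 0.56: R = ε·F/W = 0.56 × 828.18 / 51000 m = 9.094e-03 mm/s.
R = 9.094e-03 × 3600 = 32.7 mm/hr.

R ≈ 32.7 mm/hr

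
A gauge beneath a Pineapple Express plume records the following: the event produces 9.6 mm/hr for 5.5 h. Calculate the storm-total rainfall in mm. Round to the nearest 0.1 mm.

Total = Σ Rᵢ Δtᵢ = 9.6 × 5.5
      = 52.8 = 52.8 mm.

total ≈ 52.8 mm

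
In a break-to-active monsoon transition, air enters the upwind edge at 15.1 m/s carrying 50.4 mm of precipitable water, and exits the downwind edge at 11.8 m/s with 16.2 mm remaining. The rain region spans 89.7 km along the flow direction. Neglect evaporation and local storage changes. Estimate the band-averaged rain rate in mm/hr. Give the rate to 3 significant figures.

R ≈ 22.9 mm/hr

Column moisture flux per unit crosswind length is F = V × PW.
Inflow: F_in = 15.1 × 50.4 = 761.04 mm·m/s
Outflow: F_out = 11.8 × 16.2 = 191.16 mm·m/s
Steady-state rate R = (F_in − F_out)/L = (761.04 − 191.16) / 89700 m = 6.353e-03 mm/s.
R = 6.353e-03 × 3600 = 22.9 mm/hr.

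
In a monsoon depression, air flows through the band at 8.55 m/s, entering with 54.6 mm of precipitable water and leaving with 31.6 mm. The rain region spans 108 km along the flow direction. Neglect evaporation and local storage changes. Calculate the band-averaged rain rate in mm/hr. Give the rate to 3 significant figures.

Column moisture flux per unit crosswind length is F = V × PW.
Inflow: F_in = 8.55 × 54.6 = 466.83 mm·m/s
Outflow: F_out = 8.55 × 31.6 = 270.18 mm·m/s
Steady-state rate R = (F_in − F_out)/L = (466.83 − 270.18) / 108000 m = 1.821e-03 mm/s.
R = 1.821e-03 × 3600 = 6.56 mm/hr.

R ≈ 6.56 mm/hr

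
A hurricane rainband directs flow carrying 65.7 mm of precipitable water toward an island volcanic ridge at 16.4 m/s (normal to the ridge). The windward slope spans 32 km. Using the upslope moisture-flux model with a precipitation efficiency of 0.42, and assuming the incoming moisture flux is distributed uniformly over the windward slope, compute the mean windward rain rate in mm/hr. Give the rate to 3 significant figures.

R ≈ 50.9 mm/hr

Incoming column moisture flux per unit ridge length: F = V × PW = 16.4 × 65.7 = 1077.48 mm·m/s.
Spread over the 32 km slope with efficiency ε = 0.42: R = ε·F/W = 0.42 × 1077.48 / 32000 m = 1.414e-02 mm/s.
R = 1.414e-02 × 3600 = 50.9 mm/hr.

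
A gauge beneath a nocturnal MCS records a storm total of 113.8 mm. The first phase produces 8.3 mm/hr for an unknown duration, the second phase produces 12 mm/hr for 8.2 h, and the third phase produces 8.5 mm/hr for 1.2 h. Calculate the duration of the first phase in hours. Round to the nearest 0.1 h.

Known phases: 12 × 8.2 + 8.5 × 1.2 = 98.4 + 10.2 = 108.6 mm.
Remaining depth = 113.8 − 108.6 = 5.2 mm.
Duration = 5.2 / 8.3 = 0.6 h.

duration ≈ 0.6 h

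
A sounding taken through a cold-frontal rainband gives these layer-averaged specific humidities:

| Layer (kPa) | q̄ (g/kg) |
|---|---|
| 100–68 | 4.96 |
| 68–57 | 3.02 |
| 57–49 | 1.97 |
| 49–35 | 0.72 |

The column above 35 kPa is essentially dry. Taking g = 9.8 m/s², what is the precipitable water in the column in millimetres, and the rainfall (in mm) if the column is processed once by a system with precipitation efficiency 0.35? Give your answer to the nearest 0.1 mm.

PW ≈ 22.2 mm; rainfall ≈ 7.8 mm

Precipitable water is the column-integrated vapour mass per unit area: PW = (1/g) Σ q̄ Δp, with q in kg/kg and Δp in Pa (1 kg/m² of water = 1 mm).
Layer 100–68 kPa: Δp = 320 hPa = 32000 Pa, q̄ = 0.00496 kg/kg → 0.00496 × 32000 / 9.8 = 16.20 mm
Layer 68–57 kPa: Δp = 110 hPa = 11000 Pa, q̄ = 0.00302 kg/kg → 0.00302 × 11000 / 9.8 = 3.39 mm
Layer 57–49 kPa: Δp = 80 hPa = 8000 Pa, q̄ = 0.00197 kg/kg → 0.00197 × 8000 / 9.8 = 1.61 mm
Layer 49–35 kPa: Δp = 140 hPa = 14000 Pa, q̄ = 0.00072 kg/kg → 0.00072 × 14000 / 9.8 = 1.03 mm
PW = 16.20 + 3.39 + 1.61 + 1.03 = 22.23 ≈ 22.2 mm.
Rainfall = ε × PW = 0.35 × 22.2 = 7.8 mm.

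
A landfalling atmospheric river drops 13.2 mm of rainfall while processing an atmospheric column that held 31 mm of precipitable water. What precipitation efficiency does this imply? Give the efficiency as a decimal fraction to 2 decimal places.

ε = rainfall / PW = 13.2 / 31 = 0.43.

ε ≈ 0.43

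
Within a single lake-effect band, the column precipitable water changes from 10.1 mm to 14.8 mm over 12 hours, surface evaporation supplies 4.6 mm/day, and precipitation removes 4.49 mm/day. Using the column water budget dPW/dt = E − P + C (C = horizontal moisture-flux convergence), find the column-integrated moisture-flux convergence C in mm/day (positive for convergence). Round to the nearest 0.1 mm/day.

C ≈ 9.3 mm/day

dPW/dt = (14.8 − 10.1) mm / (12/24 day) = +9.400 mm/day.
C = dPW/dt − E + P = (+9.400) − 4.6 + 4.49 = 9.3 mm/day.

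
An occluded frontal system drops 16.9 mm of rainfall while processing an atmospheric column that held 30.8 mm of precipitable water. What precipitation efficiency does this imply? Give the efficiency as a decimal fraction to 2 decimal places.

ε ≈ 0.55

ε = rainfall / PW = 16.9 / 30.8 = 0.55.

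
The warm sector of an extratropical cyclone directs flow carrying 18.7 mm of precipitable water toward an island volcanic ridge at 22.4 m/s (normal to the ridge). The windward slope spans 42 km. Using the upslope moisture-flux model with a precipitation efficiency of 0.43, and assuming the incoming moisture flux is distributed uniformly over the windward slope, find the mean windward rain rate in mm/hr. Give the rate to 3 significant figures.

R ≈ 15.4 mm/hr

Incoming column moisture flux per unit ridge length: F = V × PW = 22.4 × 18.7 = 418.88 mm·m/s.
Spread over the 42 km slope with efficiency ε = 0.43: R = ε·F/W = 0.43 × 418.88 / 42000 m = 4.289e-03 mm/s.
R = 4.289e-03 × 3600 = 15.4 mm/hr.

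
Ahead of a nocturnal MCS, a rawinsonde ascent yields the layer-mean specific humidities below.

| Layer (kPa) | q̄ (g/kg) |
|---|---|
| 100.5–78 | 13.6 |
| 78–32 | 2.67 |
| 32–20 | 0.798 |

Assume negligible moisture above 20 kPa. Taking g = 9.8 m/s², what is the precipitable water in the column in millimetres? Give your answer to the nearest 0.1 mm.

Precipitable water is the column-integrated vapour mass per unit area: PW = (1/g) Σ q̄ Δp, with q in kg/kg and Δp in Pa (1 kg/m² of water = 1 mm).
Layer 100.5–78 kPa: Δp = 225 hPa = 22500 Pa, q̄ = 0.0136 kg/kg → 0.0136 × 22500 / 9.8 = 31.22 mm
Layer 78–32 kPa: Δp = 460 hPa = 46000 Pa, q̄ = 0.00267 kg/kg → 0.00267 × 46000 / 9.8 = 12.53 mm
Layer 32–20 kPa: Δp = 120 hPa = 12000 Pa, q̄ = 0.000798 kg/kg → 0.000798 × 12000 / 9.8 = 0.98 mm
PW = 31.22 + 12.53 + 0.98 = 44.73 ≈ 44.7 mm.

PW ≈ 44.7 mm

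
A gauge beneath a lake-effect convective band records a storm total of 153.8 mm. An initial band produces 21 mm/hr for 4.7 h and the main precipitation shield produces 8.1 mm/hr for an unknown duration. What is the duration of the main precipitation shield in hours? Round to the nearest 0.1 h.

duration ≈ 6.8 h

Known phases: 21 × 4.7 = 98.7 mm.
Remaining depth = 153.8 − 98.7 = 55.1 mm.
Duration = 55.1 / 8.1 = 6.8 h.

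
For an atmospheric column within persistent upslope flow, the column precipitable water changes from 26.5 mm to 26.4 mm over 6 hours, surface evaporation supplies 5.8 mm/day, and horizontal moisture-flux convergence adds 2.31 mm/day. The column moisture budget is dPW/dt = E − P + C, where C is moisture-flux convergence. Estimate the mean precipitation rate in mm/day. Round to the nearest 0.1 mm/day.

P ≈ 8.5 mm/day

dPW/dt = (26.4 − 26.5) mm / (6/24 day) = -0.400 mm/day.
P = E + C − dPW/dt = 5.8 + (2.31) − (-0.400) = 8.5 mm/day.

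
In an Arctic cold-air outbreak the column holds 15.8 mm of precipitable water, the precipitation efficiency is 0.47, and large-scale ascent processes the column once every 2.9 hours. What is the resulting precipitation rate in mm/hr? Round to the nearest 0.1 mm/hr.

Each overturning extracts ε × PW = 0.47 × 15.8 = 7.426 mm.
Rate = ε·PW / τ = 7.426 / 2.9 h = 2.6 mm/hr.

R ≈ 2.6 mm/hr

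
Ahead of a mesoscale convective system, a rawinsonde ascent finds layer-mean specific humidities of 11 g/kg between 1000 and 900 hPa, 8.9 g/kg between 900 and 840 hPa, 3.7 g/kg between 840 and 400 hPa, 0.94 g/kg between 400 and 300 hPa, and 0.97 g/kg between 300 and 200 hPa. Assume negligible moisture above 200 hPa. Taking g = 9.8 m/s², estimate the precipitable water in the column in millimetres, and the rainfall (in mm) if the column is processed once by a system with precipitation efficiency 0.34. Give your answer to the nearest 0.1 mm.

Precipitable water is the column-integrated vapour mass per unit area: PW = (1/g) Σ q̄ Δp, with q in kg/kg and Δp in Pa (1 kg/m² of water = 1 mm).
Layer 1000–900 hPa: Δp = 100 hPa = 10000 Pa, q̄ = 0.011 kg/kg → 0.011 × 10000 / 9.8 = 11.22 mm
Layer 900–840 hPa: Δp = 60 hPa = 6000 Pa, q̄ = 0.0089 kg/kg → 0.0089 × 6000 / 9.8 = 5.45 mm
Layer 840–400 hPa: Δp = 440 hPa = 44000 Pa, q̄ = 0.0037 kg/kg → 0.0037 × 44000 / 9.8 = 16.61 mm
Layer 400–300 hPa: Δp = 100 hPa = 10000 Pa, q̄ = 0.00094 kg/kg → 0.00094 × 10000 / 9.8 = 0.96 mm
Layer 300–200 hPa: Δp = 100 hPa = 10000 Pa, q̄ = 0.00097 kg/kg → 0.00097 × 10000 / 9.8 = 0.99 mm
PW = 11.22 + 5.45 + 16.61 + 0.96 + 0.99 = 35.23 ≈ 35.2 mm.
Rainfall = ε × PW = 0.34 × 35.2 = 12.0 mm.

PW ≈ 35.2 mm; rainfall ≈ 12.0 mm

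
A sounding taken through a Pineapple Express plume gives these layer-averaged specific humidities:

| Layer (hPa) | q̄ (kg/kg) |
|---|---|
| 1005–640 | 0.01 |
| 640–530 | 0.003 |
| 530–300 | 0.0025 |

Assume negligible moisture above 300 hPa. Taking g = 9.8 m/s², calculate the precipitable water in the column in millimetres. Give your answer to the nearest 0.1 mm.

PW ≈ 46.5 mm

Precipitable water is the column-integrated vapour mass per unit area: PW = (1/g) Σ q̄ Δp, with q in kg/kg and Δp in Pa (1 kg/m² of water = 1 mm).
Layer 1005–640 hPa: Δp = 365 hPa = 36500 Pa, q̄ = 0.01 kg/kg → 0.01 × 36500 / 9.8 = 37.24 mm
Layer 640–530 hPa: Δp = 110 hPa = 11000 Pa, q̄ = 0.003 kg/kg → 0.003 × 11000 / 9.8 = 3.37 mm
Layer 530–300 hPa: Δp = 230 hPa = 23000 Pa, q̄ = 0.0025 kg/kg → 0.0025 × 23000 / 9.8 = 5.87 mm
PW = 37.24 + 3.37 + 5.87 = 46.48 ≈ 46.5 mm.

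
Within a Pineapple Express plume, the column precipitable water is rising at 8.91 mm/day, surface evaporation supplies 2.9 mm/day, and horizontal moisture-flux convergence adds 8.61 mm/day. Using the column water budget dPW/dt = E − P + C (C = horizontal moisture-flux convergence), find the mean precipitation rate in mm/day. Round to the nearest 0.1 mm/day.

P ≈ 2.6 mm/day

dPW/dt = +8.91 mm/day.
P = E + C − dPW/dt = 2.9 + (8.61) − (+8.91) = 2.6 mm/day.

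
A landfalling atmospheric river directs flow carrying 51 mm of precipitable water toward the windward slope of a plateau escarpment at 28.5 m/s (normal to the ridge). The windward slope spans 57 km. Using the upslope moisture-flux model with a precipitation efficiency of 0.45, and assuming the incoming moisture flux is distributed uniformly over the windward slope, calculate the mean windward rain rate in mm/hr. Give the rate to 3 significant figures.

R ≈ 41.3 mm/hr

Incoming column moisture flux per unit ridge length: F = V × PW = 28.5 × 51 = 1453.5 mm·m/s.
Spread over the 57 km slope with efficiency ε = 0.45: R = ε·F/W = 0.45 × 1453.5 / 57000 m = 1.148e-02 mm/s.
R = 1.148e-02 × 3600 = 41.3 mm/hr.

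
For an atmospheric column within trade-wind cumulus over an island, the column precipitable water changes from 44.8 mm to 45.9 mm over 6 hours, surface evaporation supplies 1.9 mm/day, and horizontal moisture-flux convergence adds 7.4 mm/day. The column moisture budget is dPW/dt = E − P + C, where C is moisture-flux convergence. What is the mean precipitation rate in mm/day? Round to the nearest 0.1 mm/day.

P ≈ 4.9 mm/day

dPW/dt = (45.9 − 44.8) mm / (6/24 day) = +4.400 mm/day.
P = E + C − dPW/dt = 1.9 + (7.4) − (+4.400) = 4.9 mm/day.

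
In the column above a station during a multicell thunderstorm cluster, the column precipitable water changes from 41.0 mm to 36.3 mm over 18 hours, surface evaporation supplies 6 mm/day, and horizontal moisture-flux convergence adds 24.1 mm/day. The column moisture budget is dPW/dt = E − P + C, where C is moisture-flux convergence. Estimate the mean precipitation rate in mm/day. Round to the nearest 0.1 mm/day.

dPW/dt = (36.3 − 41.0) mm / (18/24 day) = -6.267 mm/day.
P = E + C − dPW/dt = 6 + (24.1) − (-6.267) = 36.4 mm/day.

P ≈ 36.4 mm/day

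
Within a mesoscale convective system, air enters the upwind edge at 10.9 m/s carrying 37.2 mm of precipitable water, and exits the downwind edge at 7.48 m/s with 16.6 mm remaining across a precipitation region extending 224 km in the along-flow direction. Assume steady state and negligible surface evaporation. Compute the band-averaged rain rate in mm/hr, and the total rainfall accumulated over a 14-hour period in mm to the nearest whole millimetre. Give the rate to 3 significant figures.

R ≈ 4.52 mm/hr; total ≈ 63 mm

Column moisture flux per unit crosswind length is F = V × PW.
Inflow: F_in = 10.9 × 37.2 = 405.48 mm·m/s
Outflow: F_out = 7.48 × 16.6 = 124.168 mm·m/s
Steady-state rate R = (F_in − F_out)/L = (405.48 − 124.168) / 224000 m = 1.256e-03 mm/s.
R = 1.256e-03 × 3600 = 4.52 mm/hr.
Over 14 h: total = 4.52 × 14 = 63.28 ≈ 63 mm.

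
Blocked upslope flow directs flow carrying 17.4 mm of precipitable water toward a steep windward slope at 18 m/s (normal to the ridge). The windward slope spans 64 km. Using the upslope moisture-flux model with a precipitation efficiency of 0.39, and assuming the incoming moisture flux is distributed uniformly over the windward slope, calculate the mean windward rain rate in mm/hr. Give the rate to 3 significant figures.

R ≈ 6.87 mm/hr

Incoming column moisture flux per unit ridge length: F = V × PW = 18 × 17.4 = 313.2 mm·m/s.
Spread over the 64 km slope with efficiency ε = 0.39: R = ε·F/W = 0.39 × 313.2 / 64000 m = 1.909e-03 mm/s.
R = 1.909e-03 × 3600 = 6.87 mm/hr.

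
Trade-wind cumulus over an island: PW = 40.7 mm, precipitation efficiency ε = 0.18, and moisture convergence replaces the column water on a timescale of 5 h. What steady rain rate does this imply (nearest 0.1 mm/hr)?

Each overturning extracts ε × PW = 0.18 × 40.7 = 7.326 mm.
Rate = ε·PW / τ = 7.326 / 5 h = 1.5 mm/hr.

R ≈ 1.5 mm/hr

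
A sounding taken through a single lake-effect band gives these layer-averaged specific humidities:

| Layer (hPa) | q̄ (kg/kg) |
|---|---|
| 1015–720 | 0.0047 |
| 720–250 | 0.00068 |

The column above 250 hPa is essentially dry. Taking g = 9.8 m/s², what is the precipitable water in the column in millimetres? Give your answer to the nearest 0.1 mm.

PW ≈ 17.4 mm

Precipitable water is the column-integrated vapour mass per unit area: PW = (1/g) Σ q̄ Δp, with q in kg/kg and Δp in Pa (1 kg/m² of water = 1 mm).
Layer 1015–720 hPa: Δp = 295 hPa = 29500 Pa, q̄ = 0.0047 kg/kg → 0.0047 × 29500 / 9.8 = 14.15 mm
Layer 720–250 hPa: Δp = 470 hPa = 47000 Pa, q̄ = 0.00068 kg/kg → 0.00068 × 47000 / 9.8 = 3.26 mm
PW = 14.15 + 3.26 = 17.41 ≈ 17.4 mm.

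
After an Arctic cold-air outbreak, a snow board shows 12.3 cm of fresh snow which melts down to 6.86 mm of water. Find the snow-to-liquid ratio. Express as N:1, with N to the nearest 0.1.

Ratio = snow depth / SWE = 123 mm / 6.86 mm = 17.9, i.e. 17.9:1.

ratio ≈ 17.9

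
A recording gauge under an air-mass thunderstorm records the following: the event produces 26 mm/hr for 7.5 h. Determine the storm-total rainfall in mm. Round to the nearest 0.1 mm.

total ≈ 195.0 mm

Total = Σ Rᵢ Δtᵢ = 26 × 7.5
      = 195 = 195.0 mm.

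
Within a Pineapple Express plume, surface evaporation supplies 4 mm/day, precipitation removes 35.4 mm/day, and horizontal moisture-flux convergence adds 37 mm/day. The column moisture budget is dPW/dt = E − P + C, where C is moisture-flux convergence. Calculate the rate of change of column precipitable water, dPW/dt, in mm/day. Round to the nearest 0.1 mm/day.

dPW/dt ≈ 5.6 mm/day

dPW/dt = E − P + C = 4 − 35.4 + (37) = 5.6 mm/day.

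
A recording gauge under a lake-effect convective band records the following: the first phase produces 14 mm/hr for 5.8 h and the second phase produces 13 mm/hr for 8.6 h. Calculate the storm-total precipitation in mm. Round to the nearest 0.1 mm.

Total = Σ Rᵢ Δtᵢ = 14 × 5.8 + 13 × 8.6
      = 81.2 + 111.8 = 193.0 mm.

total ≈ 193.0 mm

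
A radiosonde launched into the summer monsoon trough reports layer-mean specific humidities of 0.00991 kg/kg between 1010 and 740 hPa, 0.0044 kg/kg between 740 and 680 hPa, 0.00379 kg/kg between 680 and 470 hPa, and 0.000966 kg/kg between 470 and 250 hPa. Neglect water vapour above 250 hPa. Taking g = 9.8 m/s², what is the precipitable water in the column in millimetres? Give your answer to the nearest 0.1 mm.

PW ≈ 40.3 mm

Precipitable water is the column-integrated vapour mass per unit area: PW = (1/g) Σ q̄ Δp, with q in kg/kg and Δp in Pa (1 kg/m² of water = 1 mm).
Layer 1010–740 hPa: Δp = 270 hPa = 27000 Pa, q̄ = 0.00991 kg/kg → 0.00991 × 27000 / 9.8 = 27.30 mm
Layer 740–680 hPa: Δp = 60 hPa = 6000 Pa, q̄ = 0.0044 kg/kg → 0.0044 × 6000 / 9.8 = 2.69 mm
Layer 680–470 hPa: Δp = 210 hPa = 21000 Pa, q̄ = 0.00379 kg/kg → 0.00379 × 21000 / 9.8 = 8.12 mm
Layer 470–250 hPa: Δp = 220 hPa = 22000 Pa, q̄ = 0.000966 kg/kg → 0.000966 × 22000 / 9.8 = 2.17 mm
PW = 27.30 + 2.69 + 8.12 + 2.17 = 40.28 ≈ 40.3 mm.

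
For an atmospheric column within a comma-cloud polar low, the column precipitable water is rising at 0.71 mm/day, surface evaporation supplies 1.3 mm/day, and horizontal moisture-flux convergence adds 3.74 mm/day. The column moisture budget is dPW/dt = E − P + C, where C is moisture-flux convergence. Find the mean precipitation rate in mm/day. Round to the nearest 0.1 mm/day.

dPW/dt = +0.71 mm/day.
P = E + C − dPW/dt = 1.3 + (3.74) − (+0.71) = 4.3 mm/day.

P ≈ 4.3 mm/day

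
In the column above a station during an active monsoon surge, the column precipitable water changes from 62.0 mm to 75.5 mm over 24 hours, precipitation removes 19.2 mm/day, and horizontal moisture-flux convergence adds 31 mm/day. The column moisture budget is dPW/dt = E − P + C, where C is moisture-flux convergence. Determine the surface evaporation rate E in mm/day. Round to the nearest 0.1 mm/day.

dPW/dt = (75.5 − 62.0) mm / (24/24 day) = +13.500 mm/day.
E = dPW/dt + P − C = (+13.500) + 19.2 − (31) = 1.7 mm/day.

E ≈ 1.7 mm/day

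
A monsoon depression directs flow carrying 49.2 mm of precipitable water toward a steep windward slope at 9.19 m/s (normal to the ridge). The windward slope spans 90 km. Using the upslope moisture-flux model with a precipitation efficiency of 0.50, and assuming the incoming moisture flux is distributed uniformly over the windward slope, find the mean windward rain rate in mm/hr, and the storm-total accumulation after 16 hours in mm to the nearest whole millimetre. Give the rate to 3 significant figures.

Incoming column moisture flux per unit ridge length: F = V × PW = 9.19 × 49.2 = 452.148 mm·m/s.
Spread over the 90 km slope with efficiency ε = 0.50: R = ε·F/W = 0.50 × 452.148 / 90000 m = 2.512e-03 mm/s.
R = 2.512e-03 × 3600 = 9.04 mm/hr.
Over 16 h: total = 9.04 × 16 = 144.64 ≈ 145 mm.

R ≈ 9.04 mm/hr; total ≈ 145 mm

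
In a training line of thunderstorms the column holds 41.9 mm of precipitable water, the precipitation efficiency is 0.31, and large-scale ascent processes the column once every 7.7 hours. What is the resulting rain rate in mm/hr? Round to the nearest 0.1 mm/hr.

R ≈ 1.7 mm/hr

Each overturning extracts ε × PW = 0.31 × 41.9 = 12.989 mm.
Rate = ε·PW / τ = 12.989 / 7.7 h = 1.7 mm/hr.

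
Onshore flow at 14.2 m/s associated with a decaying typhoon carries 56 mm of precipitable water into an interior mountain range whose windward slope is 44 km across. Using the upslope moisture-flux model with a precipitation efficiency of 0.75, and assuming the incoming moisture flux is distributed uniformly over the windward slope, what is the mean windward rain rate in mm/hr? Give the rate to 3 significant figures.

R ≈ 48.8 mm/hr

Incoming column moisture flux per unit ridge length: F = V × PW = 14.2 × 56 = 795.2 mm·m/s.
Spread over the 44 km slope with efficiency ε = 0.75: R = ε·F/W = 0.75 × 795.2 / 44000 m = 1.355e-02 mm/s.
R = 1.355e-02 × 3600 = 48.8 mm/hr.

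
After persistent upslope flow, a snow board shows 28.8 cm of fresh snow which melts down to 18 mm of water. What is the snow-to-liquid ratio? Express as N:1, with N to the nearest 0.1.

ratio ≈ 16.0

Ratio = snow depth / SWE = 288 mm / 18 mm = 16.0, i.e. 16.0:1.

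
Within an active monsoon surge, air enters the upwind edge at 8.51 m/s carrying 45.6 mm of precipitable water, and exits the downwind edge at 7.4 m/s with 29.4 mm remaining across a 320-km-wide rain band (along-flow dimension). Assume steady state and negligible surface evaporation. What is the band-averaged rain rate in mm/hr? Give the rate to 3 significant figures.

Column moisture flux per unit crosswind length is F = V × PW.
Inflow: F_in = 8.51 × 45.6 = 388.056 mm·m/s
Outflow: F_out = 7.4 × 29.4 = 217.56 mm·m/s
Steady-state rate R = (F_in − F_out)/L = (388.056 − 217.56) / 320000 m = 5.328e-04 mm/s.
R = 5.328e-04 × 3600 = 1.92 mm/hr.

R ≈ 1.92 mm/hr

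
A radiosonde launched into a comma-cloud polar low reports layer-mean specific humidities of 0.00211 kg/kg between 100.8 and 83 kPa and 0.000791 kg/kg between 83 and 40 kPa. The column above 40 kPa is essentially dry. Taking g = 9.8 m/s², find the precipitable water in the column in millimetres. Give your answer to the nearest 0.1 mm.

Precipitable water is the column-integrated vapour mass per unit area: PW = (1/g) Σ q̄ Δp, with q in kg/kg and Δp in Pa (1 kg/m² of water = 1 mm).
Layer 100.8–83 kPa: Δp = 178 hPa = 17800 Pa, q̄ = 0.00211 kg/kg → 0.00211 × 17800 / 9.8 = 3.83 mm
Layer 83–40 kPa: Δp = 430 hPa = 43000 Pa, q̄ = 0.000791 kg/kg → 0.000791 × 43000 / 9.8 = 3.47 mm
PW = 3.83 + 3.47 = 7.30 ≈ 7.3 mm.

PW ≈ 7.3 mm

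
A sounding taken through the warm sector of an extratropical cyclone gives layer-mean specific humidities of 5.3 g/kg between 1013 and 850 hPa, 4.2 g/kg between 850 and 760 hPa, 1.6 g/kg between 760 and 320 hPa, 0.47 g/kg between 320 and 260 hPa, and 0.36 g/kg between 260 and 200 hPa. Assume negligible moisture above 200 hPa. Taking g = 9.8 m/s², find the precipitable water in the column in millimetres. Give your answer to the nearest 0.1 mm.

PW ≈ 20.4 mm

Precipitable water is the column-integrated vapour mass per unit area: PW = (1/g) Σ q̄ Δp, with q in kg/kg and Δp in Pa (1 kg/m² of water = 1 mm).
Layer 1013–850 hPa: Δp = 163 hPa = 16300 Pa, q̄ = 0.0053 kg/kg → 0.0053 × 16300 / 9.8 = 8.82 mm
Layer 850–760 hPa: Δp = 90 hPa = 9000 Pa, q̄ = 0.0042 kg/kg → 0.0042 × 9000 / 9.8 = 3.86 mm
Layer 760–320 hPa: Δp = 440 hPa = 44000 Pa, q̄ = 0.0016 kg/kg → 0.0016 × 44000 / 9.8 = 7.18 mm
Layer 320–260 hPa: Δp = 60 hPa = 6000 Pa, q̄ = 0.00047 kg/kg → 0.00047 × 6000 / 9.8 = 0.29 mm
Layer 260–200 hPa: Δp = 60 hPa = 6000 Pa, q̄ = 0.00036 kg/kg → 0.00036 × 6000 / 9.8 = 0.22 mm
PW = 8.82 + 3.86 + 7.18 + 0.29 + 0.22 = 20.37 ≈ 20.4 mm.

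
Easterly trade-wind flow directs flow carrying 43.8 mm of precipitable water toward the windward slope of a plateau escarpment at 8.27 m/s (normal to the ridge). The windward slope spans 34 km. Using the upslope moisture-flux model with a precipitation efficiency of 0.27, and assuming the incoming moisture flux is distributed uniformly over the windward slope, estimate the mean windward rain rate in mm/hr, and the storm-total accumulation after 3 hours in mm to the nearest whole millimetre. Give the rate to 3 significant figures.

Incoming column moisture flux per unit ridge length: F = V × PW = 8.27 × 43.8 = 362.226 mm·m/s.
Spread over the 34 km slope with efficiency ε = 0.27: R = ε·F/W = 0.27 × 362.226 / 34000 m = 2.877e-03 mm/s.
R = 2.877e-03 × 3600 = 10.4 mm/hr.
Over 3 h: total = 10.4 × 3 = 31.2 ≈ 31 mm.

R ≈ 10.4 mm/hr; total ≈ 31 mm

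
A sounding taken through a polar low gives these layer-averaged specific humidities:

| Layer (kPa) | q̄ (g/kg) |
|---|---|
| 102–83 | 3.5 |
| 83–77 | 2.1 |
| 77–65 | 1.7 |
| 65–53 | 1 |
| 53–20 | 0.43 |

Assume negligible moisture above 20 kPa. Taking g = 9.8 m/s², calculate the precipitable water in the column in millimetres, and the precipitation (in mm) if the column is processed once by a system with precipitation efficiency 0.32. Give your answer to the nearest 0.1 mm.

PW ≈ 12.8 mm; precipitation ≈ 4.1 mm

Precipitable water is the column-integrated vapour mass per unit area: PW = (1/g) Σ q̄ Δp, with q in kg/kg and Δp in Pa (1 kg/m² of water = 1 mm).
Layer 102–83 kPa: Δp = 190 hPa = 19000 Pa, q̄ = 0.0035 kg/kg → 0.0035 × 19000 / 9.8 = 6.79 mm
Layer 83–77 kPa: Δp = 60 hPa = 6000 Pa, q̄ = 0.0021 kg/kg → 0.0021 × 6000 / 9.8 = 1.29 mm
Layer 77–65 kPa: Δp = 120 hPa = 12000 Pa, q̄ = 0.0017 kg/kg → 0.0017 × 12000 / 9.8 = 2.08 mm
Layer 65–53 kPa: Δp = 120 hPa = 12000 Pa, q̄ = 0.001 kg/kg → 0.001 × 12000 / 9.8 = 1.22 mm
Layer 53–20 kPa: Δp = 330 hPa = 33000 Pa, q̄ = 0.00043 kg/kg → 0.00043 × 33000 / 9.8 = 1.45 mm
PW = 6.79 + 1.29 + 2.08 + 1.22 + 1.45 = 12.83 ≈ 12.8 mm.
Precipitation = ε × PW = 0.32 × 12.8 = 4.1 mm.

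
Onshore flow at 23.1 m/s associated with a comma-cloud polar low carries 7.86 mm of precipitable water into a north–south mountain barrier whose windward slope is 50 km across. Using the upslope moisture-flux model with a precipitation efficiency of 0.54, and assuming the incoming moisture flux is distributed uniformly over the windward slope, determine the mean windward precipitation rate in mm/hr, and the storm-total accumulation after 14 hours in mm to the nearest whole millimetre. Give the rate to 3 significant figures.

Incoming column moisture flux per unit ridge length: F = V × PW = 23.1 × 7.86 = 181.566 mm·m/s.
Spread over the 50 km slope with efficiency ε = 0.54: R = ε·F/W = 0.54 × 181.566 / 50000 m = 1.961e-03 mm/s.
R = 1.961e-03 × 3600 = 7.06 mm/hr.
Over 14 h: total = 7.06 × 14 = 98.84 ≈ 99 mm.

R ≈ 7.06 mm/hr; total ≈ 99 mm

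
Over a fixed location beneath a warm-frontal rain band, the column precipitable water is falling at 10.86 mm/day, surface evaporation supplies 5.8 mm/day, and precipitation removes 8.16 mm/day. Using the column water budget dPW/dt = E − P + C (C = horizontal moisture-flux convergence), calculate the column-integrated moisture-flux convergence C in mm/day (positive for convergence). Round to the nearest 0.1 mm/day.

C ≈ -8.5 mm/day

dPW/dt = -10.86 mm/day.
C = dPW/dt − E + P = (-10.86) − 5.8 + 8.16 = -8.5 mm/day.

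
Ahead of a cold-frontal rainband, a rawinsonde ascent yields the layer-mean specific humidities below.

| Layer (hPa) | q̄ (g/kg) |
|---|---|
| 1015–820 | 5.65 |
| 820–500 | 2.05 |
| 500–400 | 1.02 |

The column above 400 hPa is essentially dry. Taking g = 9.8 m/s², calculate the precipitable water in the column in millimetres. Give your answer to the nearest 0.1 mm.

PW ≈ 19.0 mm

Precipitable water is the column-integrated vapour mass per unit area: PW = (1/g) Σ q̄ Δp, with q in kg/kg and Δp in Pa (1 kg/m² of water = 1 mm).
Layer 1015–820 hPa: Δp = 195 hPa = 19500 Pa, q̄ = 0.00565 kg/kg → 0.00565 × 19500 / 9.8 = 11.24 mm
Layer 820–500 hPa: Δp = 320 hPa = 32000 Pa, q̄ = 0.00205 kg/kg → 0.00205 × 32000 / 9.8 = 6.69 mm
Layer 500–400 hPa: Δp = 100 hPa = 10000 Pa, q̄ = 0.00102 kg/kg → 0.00102 × 10000 / 9.8 = 1.04 mm
PW = 11.24 + 6.69 + 1.04 = 18.97 ≈ 19.0 mm.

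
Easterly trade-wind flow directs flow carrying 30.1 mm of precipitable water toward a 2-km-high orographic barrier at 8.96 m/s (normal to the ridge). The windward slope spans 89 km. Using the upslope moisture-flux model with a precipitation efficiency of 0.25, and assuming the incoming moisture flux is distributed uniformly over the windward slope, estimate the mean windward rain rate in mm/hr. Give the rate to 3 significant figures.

Incoming column moisture flux per unit ridge length: F = V × PW = 8.96 × 30.1 = 269.696 mm·m/s.
Spread over the 89 km slope with efficiency ε = 0.25: R = ε·F/W = 0.25 × 269.696 / 89000 m = 7.576e-04 mm/s.
R = 7.576e-04 × 3600 = 2.73 mm/hr.

R ≈ 2.73 mm/hr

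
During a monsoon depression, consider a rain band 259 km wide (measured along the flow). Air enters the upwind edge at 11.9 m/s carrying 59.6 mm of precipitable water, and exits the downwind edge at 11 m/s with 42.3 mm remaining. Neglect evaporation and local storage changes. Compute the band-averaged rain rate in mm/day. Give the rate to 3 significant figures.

Column moisture flux per unit crosswind length is F = V × PW.
Inflow: F_in = 11.9 × 59.6 = 709.24 mm·m/s
Outflow: F_out = 11 × 42.3 = 465.3 mm·m/s
Steady-state rate R = (F_in − F_out)/L = (709.24 − 465.3) / 259000 m = 9.419e-04 mm/s.
R = 9.419e-04 × 3600 × 24 = 81.4 mm/day.

R ≈ 81.4 mm/day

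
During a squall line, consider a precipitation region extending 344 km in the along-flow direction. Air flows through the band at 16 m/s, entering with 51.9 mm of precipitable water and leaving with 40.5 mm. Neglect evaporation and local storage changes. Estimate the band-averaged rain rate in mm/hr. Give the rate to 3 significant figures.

Column moisture flux per unit crosswind length is F = V × PW.
Inflow: F_in = 16 × 51.9 = 830.4 mm·m/s
Outflow: F_out = 16 × 40.5 = 648 mm·m/s
Steady-state rate R = (F_in − F_out)/L = (830.4 − 648) / 344000 m = 5.302e-04 mm/s.
R = 5.302e-04 × 3600 = 1.91 mm/hr.

R ≈ 1.91 mm/hr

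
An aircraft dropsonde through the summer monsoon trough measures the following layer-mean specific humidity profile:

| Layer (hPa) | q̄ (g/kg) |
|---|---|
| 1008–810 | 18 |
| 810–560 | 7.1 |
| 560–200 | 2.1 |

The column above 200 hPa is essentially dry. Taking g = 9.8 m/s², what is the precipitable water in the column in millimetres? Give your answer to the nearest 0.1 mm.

Precipitable water is the column-integrated vapour mass per unit area: PW = (1/g) Σ q̄ Δp, with q in kg/kg and Δp in Pa (1 kg/m² of water = 1 mm).
Layer 1008–810 hPa: Δp = 198 hPa = 19800 Pa, q̄ = 0.018 kg/kg → 0.018 × 19800 / 9.8 = 36.37 mm
Layer 810–560 hPa: Δp = 250 hPa = 25000 Pa, q̄ = 0.0071 kg/kg → 0.0071 × 25000 / 9.8 = 18.11 mm
Layer 560–200 hPa: Δp = 360 hPa = 36000 Pa, q̄ = 0.0021 kg/kg → 0.0021 × 36000 / 9.8 = 7.71 mm
PW = 36.37 + 18.11 + 7.71 = 62.19 ≈ 62.2 mm.

PW ≈ 62.2 mm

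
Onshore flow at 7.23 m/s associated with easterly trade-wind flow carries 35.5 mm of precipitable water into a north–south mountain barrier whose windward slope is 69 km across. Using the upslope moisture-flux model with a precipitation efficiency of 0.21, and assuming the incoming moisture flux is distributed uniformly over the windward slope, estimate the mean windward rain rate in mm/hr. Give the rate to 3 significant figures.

R ≈ 2.81 mm/hr

Incoming column moisture flux per unit ridge length: F = V × PW = 7.23 × 35.5 = 256.665 mm·m/s.
Spread over the 69 km slope with efficiency ε = 0.21: R = ε·F/W = 0.21 × 256.665 / 69000 m = 7.812e-04 mm/s.
R = 7.812e-04 × 3600 = 2.81 mm/hr.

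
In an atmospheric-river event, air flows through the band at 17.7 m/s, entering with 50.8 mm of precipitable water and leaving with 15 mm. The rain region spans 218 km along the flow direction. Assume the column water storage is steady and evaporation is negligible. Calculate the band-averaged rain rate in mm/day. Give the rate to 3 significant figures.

R ≈ 251 mm/day

Column moisture flux per unit crosswind length is F = V × PW.
Inflow: F_in = 17.7 × 50.8 = 899.16 mm·m/s
Outflow: F_out = 17.7 × 15 = 265.5 mm·m/s
Steady-state rate R = (F_in − F_out)/L = (899.16 − 265.5) / 218000 m = 2.907e-03 mm/s.
R = 2.907e-03 × 3600 × 24 = 251 mm/day.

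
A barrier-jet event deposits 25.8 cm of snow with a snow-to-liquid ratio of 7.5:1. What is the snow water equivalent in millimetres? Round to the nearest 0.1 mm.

SWE ≈ 34.4 mm

SWE = snow depth / ratio = 25.8 cm / 7.5 = 3.440 cm = 34.4 mm.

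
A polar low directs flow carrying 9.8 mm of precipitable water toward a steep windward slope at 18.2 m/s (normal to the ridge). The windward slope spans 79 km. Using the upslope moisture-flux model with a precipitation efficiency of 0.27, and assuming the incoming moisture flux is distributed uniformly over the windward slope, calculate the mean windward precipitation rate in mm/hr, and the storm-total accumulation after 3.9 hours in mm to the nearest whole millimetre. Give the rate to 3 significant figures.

R ≈ 2.19 mm/hr; total ≈ 9 mm

Incoming column moisture flux per unit ridge length: F = V × PW = 18.2 × 9.8 = 178.36 mm·m/s.
Spread over the 79 km slope with efficiency ε = 0.27: R = ε·F/W = 0.27 × 178.36 / 79000 m = 6.096e-04 mm/s.
R = 6.096e-04 × 3600 = 2.19 mm/hr.
Over 3.9 h: total = 2.19 × 3.9 = 8.541 ≈ 9 mm.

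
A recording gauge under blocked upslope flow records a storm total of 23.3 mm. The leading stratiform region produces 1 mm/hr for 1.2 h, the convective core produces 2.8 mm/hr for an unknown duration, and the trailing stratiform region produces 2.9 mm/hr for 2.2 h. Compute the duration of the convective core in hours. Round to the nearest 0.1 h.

duration ≈ 5.6 h

Known phases: 1 × 1.2 + 2.9 × 2.2 = 1.2 + 6.38 = 7.58 mm.
Remaining depth = 23.3 − 7.58 = 15.72 mm.
Duration = 15.72 / 2.8 = 5.6 h.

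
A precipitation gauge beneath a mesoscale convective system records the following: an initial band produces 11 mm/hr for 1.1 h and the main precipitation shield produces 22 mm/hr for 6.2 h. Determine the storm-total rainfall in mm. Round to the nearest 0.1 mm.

total ≈ 148.5 mm

Total = Σ Rᵢ Δtᵢ = 11 × 1.1 + 22 × 6.2
      = 12.1 + 136.4 = 148.5 mm.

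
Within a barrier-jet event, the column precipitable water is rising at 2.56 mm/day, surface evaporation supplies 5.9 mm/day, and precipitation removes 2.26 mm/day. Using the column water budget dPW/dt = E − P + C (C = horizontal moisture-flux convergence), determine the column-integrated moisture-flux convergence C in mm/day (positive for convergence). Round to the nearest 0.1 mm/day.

C ≈ -1.1 mm/day

dPW/dt = +2.56 mm/day.
C = dPW/dt − E + P = (+2.56) − 5.9 + 2.26 = -1.1 mm/day.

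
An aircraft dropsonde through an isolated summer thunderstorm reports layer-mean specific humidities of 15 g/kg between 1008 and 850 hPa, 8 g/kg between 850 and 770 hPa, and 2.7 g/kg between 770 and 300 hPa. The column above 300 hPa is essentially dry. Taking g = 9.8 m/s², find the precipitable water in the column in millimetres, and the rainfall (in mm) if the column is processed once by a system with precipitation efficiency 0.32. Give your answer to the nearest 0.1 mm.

Precipitable water is the column-integrated vapour mass per unit area: PW = (1/g) Σ q̄ Δp, with q in kg/kg and Δp in Pa (1 kg/m² of water = 1 mm).
Layer 1008–850 hPa: Δp = 158 hPa = 15800 Pa, q̄ = 0.015 kg/kg → 0.015 × 15800 / 9.8 = 24.18 mm
Layer 850–770 hPa: Δp = 80 hPa = 8000 Pa, q̄ = 0.008 kg/kg → 0.008 × 8000 / 9.8 = 6.53 mm
Layer 770–300 hPa: Δp = 470 hPa = 47000 Pa, q̄ = 0.0027 kg/kg → 0.0027 × 47000 / 9.8 = 12.95 mm
PW = 24.18 + 6.53 + 12.95 = 43.66 ≈ 43.7 mm.
Rainfall = ε × PW = 0.32 × 43.7 = 14.0 mm.

PW ≈ 43.7 mm; rainfall ≈ 14.0 mm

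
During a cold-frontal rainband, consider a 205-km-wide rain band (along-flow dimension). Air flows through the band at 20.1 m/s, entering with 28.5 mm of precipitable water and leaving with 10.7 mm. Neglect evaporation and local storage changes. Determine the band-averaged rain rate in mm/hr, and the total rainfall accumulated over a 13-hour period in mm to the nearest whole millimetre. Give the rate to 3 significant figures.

Column moisture flux per unit crosswind length is F = V × PW.
Inflow: F_in = 20.1 × 28.5 = 572.85 mm·m/s
Outflow: F_out = 20.1 × 10.7 = 215.07 mm·m/s
Steady-state rate R = (F_in − F_out)/L = (572.85 − 215.07) / 205000 m = 1.745e-03 mm/s.
R = 1.745e-03 × 3600 = 6.28 mm/hr.
Over 13 h: total = 6.28 × 13 = 81.64 ≈ 82 mm.

R ≈ 6.28 mm/hr; total ≈ 82 mm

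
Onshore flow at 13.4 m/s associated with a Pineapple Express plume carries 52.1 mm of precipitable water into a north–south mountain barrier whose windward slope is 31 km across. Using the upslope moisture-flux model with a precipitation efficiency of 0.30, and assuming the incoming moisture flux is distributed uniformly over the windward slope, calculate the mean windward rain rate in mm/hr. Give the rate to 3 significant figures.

R ≈ 24.3 mm/hr

Incoming column moisture flux per unit ridge length: F = V × PW = 13.4 × 52.1 = 698.14 mm·m/s.
Spread over the 31 km slope with efficiency ε = 0.30: R = ε·F/W = 0.30 × 698.14 / 31000 m = 6.756e-03 mm/s.
R = 6.756e-03 × 3600 = 24.3 mm/hr.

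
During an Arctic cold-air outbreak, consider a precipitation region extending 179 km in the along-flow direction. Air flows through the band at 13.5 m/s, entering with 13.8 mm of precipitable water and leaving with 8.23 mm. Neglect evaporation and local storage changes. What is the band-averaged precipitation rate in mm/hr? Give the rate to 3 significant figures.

R ≈ 1.51 mm/hr

Column moisture flux per unit crosswind length is F = V × PW.
Inflow: F_in = 13.5 × 13.8 = 186.3 mm·m/s
Outflow: F_out = 13.5 × 8.23 = 111.105 mm·m/s
Steady-state rate R = (F_in − F_out)/L = (186.3 − 111.105) / 179000 m = 4.201e-04 mm/s.
R = 4.201e-04 × 3600 = 1.51 mm/hr.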